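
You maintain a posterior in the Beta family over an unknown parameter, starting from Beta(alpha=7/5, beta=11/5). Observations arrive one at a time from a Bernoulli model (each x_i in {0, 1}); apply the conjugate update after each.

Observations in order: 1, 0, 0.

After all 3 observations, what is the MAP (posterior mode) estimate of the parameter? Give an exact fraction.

obs 1: x=1 → posterior Beta(12/5, 11/5)
obs 2: x=0 → posterior Beta(12/5, 16/5)
obs 3: x=0 → posterior Beta(12/5, 21/5)

7/23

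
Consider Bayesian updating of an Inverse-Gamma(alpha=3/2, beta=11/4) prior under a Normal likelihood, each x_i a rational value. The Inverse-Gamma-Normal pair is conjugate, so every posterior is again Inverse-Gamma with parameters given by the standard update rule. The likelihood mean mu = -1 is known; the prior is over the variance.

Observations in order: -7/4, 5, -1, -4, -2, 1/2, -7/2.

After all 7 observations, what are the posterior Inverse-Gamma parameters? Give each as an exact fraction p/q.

obs 1: x=-7/4 → posterior Inverse-Gamma(2, 97/32)
obs 2: x=5 → posterior Inverse-Gamma(5/2, 673/32)
obs 3: x=-1 → posterior Inverse-Gamma(3, 673/32)
obs 4: x=-4 → posterior Inverse-Gamma(7/2, 817/32)
obs 5: x=-2 → posterior Inverse-Gamma(4, 833/32)
obs 6: x=1/2 → posterior Inverse-Gamma(9/2, 869/32)
obs 7: x=-7/2 → posterior Inverse-Gamma(5, 969/32)

alpha=5, beta=969/32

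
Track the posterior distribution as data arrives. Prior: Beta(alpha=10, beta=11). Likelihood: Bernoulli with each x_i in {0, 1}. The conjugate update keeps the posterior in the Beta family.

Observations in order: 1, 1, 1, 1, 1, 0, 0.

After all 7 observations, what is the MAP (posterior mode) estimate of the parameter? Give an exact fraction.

obs 1: x=1 → posterior Beta(11, 11)
obs 2: x=1 → posterior Beta(12, 11)
obs 3: x=1 → posterior Beta(13, 11)
obs 4: x=1 → posterior Beta(14, 11)
obs 5: x=1 → posterior Beta(15, 11)
obs 6: x=0 → posterior Beta(15, 12)
obs 7: x=0 → posterior Beta(15, 13)

7/13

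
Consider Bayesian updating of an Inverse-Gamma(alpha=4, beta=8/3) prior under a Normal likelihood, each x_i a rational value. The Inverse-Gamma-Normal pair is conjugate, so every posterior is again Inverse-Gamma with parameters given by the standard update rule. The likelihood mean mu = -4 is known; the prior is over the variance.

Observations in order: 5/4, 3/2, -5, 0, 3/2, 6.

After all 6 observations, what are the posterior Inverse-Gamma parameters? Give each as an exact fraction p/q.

obs 1: x=5/4 → posterior Inverse-Gamma(9/2, 1579/96)
obs 2: x=3/2 → posterior Inverse-Gamma(5, 3031/96)
obs 3: x=-5 → posterior Inverse-Gamma(11/2, 3079/96)
obs 4: x=0 → posterior Inverse-Gamma(6, 3847/96)
obs 5: x=3/2 → posterior Inverse-Gamma(13/2, 5299/96)
obs 6: x=6 → posterior Inverse-Gamma(7, 10099/96)

alpha=7, beta=10099/96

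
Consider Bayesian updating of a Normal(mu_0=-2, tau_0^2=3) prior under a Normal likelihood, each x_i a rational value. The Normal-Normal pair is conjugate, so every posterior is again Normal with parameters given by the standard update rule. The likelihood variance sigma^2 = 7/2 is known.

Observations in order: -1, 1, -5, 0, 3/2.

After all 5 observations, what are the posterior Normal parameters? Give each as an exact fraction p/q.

obs 1: x=-1 → posterior Normal(-20/13, 21/13)
obs 2: x=1 → posterior Normal(-14/19, 21/19)
obs 3: x=-5 → posterior Normal(-44/25, 21/25)
obs 4: x=0 → posterior Normal(-44/31, 21/31)
obs 5: x=3/2 → posterior Normal(-35/37, 21/37)

mu_0=-35/37, tau_0^2=21/37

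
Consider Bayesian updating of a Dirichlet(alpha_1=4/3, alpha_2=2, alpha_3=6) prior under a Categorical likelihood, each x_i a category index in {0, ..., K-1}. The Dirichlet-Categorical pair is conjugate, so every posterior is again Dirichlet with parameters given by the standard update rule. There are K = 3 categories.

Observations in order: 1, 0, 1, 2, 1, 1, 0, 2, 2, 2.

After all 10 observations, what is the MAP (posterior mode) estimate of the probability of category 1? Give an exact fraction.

obs 1: x=1 → posterior Dirichlet(4/3, 3, 6)
obs 2: x=0 → posterior Dirichlet(7/3, 3, 6)
obs 3: x=1 → posterior Dirichlet(7/3, 4, 6)
obs 4: x=2 → posterior Dirichlet(7/3, 4, 7)
obs 5: x=1 → posterior Dirichlet(7/3, 5, 7)
obs 6: x=1 → posterior Dirichlet(7/3, 6, 7)
obs 7: x=0 → posterior Dirichlet(10/3, 6, 7)
obs 8: x=2 → posterior Dirichlet(10/3, 6, 8)
obs 9: x=2 → posterior Dirichlet(10/3, 6, 9)
obs 10: x=2 → posterior Dirichlet(10/3, 6, 10)

15/49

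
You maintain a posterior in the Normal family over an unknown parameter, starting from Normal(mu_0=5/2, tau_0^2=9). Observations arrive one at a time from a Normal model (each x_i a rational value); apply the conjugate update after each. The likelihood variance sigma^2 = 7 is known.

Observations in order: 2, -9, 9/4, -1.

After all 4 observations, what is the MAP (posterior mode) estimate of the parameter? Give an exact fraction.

-137/172

obs 1: x=2 → posterior Normal(71/32, 63/16)
obs 2: x=-9 → posterior Normal(-91/50, 63/25)
obs 3: x=9/4 → posterior Normal(-101/136, 63/34)
obs 4: x=-1 → posterior Normal(-137/172, 63/43)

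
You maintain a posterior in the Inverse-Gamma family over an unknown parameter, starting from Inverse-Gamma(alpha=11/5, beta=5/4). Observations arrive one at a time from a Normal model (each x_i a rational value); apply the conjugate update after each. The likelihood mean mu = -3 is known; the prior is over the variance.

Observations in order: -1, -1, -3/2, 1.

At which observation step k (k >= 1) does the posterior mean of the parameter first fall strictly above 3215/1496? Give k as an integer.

obs 1: x=-1 → posterior Inverse-Gamma(27/10, 13/4)
obs 2: x=-1 → posterior Inverse-Gamma(16/5, 21/4)
obs 3: x=-3/2 → posterior Inverse-Gamma(37/10, 51/8)
obs 4: x=1 → posterior Inverse-Gamma(21/5, 115/8)

k = 2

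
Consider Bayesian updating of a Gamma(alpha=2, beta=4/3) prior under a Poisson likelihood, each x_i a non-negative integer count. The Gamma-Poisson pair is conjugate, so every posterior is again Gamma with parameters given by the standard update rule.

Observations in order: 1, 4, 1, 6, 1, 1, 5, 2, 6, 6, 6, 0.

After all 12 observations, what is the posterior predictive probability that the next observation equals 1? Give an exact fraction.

obs 1: x=1 → posterior Gamma(3, 7/3)
obs 2: x=4 → posterior Gamma(7, 10/3)
obs 3: x=1 → posterior Gamma(8, 13/3)
obs 4: x=6 → posterior Gamma(14, 16/3)
obs 5: x=1 → posterior Gamma(15, 19/3)
obs 6: x=1 → posterior Gamma(16, 22/3)
obs 7: x=5 → posterior Gamma(21, 25/3)
obs 8: x=2 → posterior Gamma(23, 28/3)
obs 9: x=6 → posterior Gamma(29, 31/3)
obs 10: x=6 → posterior Gamma(35, 34/3)
obs 11: x=6 → posterior Gamma(41, 37/3)
obs 12: x=0 → posterior Gamma(41, 40/3)

59479150325039755395543859200000000000000000000000000000000000000000/403343566675122500462878634623535631588559593930513766350645748813849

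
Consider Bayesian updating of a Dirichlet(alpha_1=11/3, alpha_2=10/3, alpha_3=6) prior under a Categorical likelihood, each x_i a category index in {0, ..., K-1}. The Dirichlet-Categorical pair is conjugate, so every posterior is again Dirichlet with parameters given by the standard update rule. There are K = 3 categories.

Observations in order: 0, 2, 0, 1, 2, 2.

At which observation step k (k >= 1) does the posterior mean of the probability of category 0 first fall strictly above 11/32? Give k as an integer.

k = 3

obs 1: x=0 → posterior Dirichlet(14/3, 10/3, 6)
obs 2: x=2 → posterior Dirichlet(14/3, 10/3, 7)
obs 3: x=0 → posterior Dirichlet(17/3, 10/3, 7)
obs 4: x=1 → posterior Dirichlet(17/3, 13/3, 7)
obs 5: x=2 → posterior Dirichlet(17/3, 13/3, 8)
obs 6: x=2 → posterior Dirichlet(17/3, 13/3, 9)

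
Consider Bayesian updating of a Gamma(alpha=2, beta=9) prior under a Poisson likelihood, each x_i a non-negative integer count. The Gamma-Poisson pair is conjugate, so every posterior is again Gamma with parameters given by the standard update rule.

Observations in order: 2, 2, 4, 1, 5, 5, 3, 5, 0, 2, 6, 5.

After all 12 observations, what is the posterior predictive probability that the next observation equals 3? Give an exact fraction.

obs 1: x=2 → posterior Gamma(4, 10)
obs 2: x=2 → posterior Gamma(6, 11)
obs 3: x=4 → posterior Gamma(10, 12)
obs 4: x=1 → posterior Gamma(11, 13)
obs 5: x=5 → posterior Gamma(16, 14)
obs 6: x=5 → posterior Gamma(21, 15)
obs 7: x=3 → posterior Gamma(24, 16)
obs 8: x=5 → posterior Gamma(29, 17)
obs 9: x=0 → posterior Gamma(29, 18)
obs 10: x=2 → posterior Gamma(31, 19)
obs 11: x=6 → posterior Gamma(37, 20)
obs 12: x=5 → posterior Gamma(42, 21)

10274882743291133983663795247921505461369733698391058157541/58286497720718274810144680747395569695930243952961050902528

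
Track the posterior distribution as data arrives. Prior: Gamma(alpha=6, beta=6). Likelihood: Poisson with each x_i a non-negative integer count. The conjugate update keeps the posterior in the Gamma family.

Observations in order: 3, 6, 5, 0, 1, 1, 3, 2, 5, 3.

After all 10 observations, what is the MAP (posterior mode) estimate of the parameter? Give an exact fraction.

obs 1: x=3 → posterior Gamma(9, 7)
obs 2: x=6 → posterior Gamma(15, 8)
obs 3: x=5 → posterior Gamma(20, 9)
obs 4: x=0 → posterior Gamma(20, 10)
obs 5: x=1 → posterior Gamma(21, 11)
obs 6: x=1 → posterior Gamma(22, 12)
obs 7: x=3 → posterior Gamma(25, 13)
obs 8: x=2 → posterior Gamma(27, 14)
obs 9: x=5 → posterior Gamma(32, 15)
obs 10: x=3 → posterior Gamma(35, 16)

17/8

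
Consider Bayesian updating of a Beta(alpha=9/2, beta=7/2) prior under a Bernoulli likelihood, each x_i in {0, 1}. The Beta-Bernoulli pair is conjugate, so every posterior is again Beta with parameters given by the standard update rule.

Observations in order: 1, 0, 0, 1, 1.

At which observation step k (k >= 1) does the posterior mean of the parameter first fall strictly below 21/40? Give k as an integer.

obs 1: x=1 → posterior Beta(11/2, 7/2)
obs 2: x=0 → posterior Beta(11/2, 9/2)
obs 3: x=0 → posterior Beta(11/2, 11/2)
obs 4: x=1 → posterior Beta(13/2, 11/2)
obs 5: x=1 → posterior Beta(15/2, 11/2)

k = 3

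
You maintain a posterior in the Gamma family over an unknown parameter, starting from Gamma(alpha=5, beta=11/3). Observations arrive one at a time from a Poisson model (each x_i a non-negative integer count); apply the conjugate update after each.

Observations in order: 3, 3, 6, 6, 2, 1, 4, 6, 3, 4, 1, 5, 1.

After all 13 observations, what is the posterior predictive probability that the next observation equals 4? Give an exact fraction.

obs 1: x=3 → posterior Gamma(8, 14/3)
obs 2: x=3 → posterior Gamma(11, 17/3)
obs 3: x=6 → posterior Gamma(17, 20/3)
obs 4: x=6 → posterior Gamma(23, 23/3)
obs 5: x=2 → posterior Gamma(25, 26/3)
obs 6: x=1 → posterior Gamma(26, 29/3)
obs 7: x=4 → posterior Gamma(30, 32/3)
obs 8: x=6 → posterior Gamma(36, 35/3)
obs 9: x=3 → posterior Gamma(39, 38/3)
obs 10: x=4 → posterior Gamma(43, 41/3)
obs 11: x=1 → posterior Gamma(44, 44/3)
obs 12: x=5 → posterior Gamma(49, 47/3)
obs 13: x=1 → posterior Gamma(50, 50/3)

3974820472762985446024686098098754882812500000000000000000000000000000000000000000000000000/24356848165022712132477606520104725518533453128685640844505130879576720609150223301256150373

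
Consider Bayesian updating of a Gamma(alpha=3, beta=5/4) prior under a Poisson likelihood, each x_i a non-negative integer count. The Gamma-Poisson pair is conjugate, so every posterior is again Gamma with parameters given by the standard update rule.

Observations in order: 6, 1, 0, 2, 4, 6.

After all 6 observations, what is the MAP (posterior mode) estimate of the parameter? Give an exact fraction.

84/29

obs 1: x=6 → posterior Gamma(9, 9/4)
obs 2: x=1 → posterior Gamma(10, 13/4)
obs 3: x=0 → posterior Gamma(10, 17/4)
obs 4: x=2 → posterior Gamma(12, 21/4)
obs 5: x=4 → posterior Gamma(16, 25/4)
obs 6: x=6 → posterior Gamma(22, 29/4)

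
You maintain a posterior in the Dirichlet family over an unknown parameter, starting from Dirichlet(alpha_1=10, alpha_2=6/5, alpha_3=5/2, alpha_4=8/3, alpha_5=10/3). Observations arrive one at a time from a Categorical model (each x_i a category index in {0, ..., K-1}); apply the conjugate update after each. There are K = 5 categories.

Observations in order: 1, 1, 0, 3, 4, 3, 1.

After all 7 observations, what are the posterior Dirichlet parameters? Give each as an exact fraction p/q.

obs 1: x=1 → posterior Dirichlet(10, 11/5, 5/2, 8/3, 10/3)
obs 2: x=1 → posterior Dirichlet(10, 16/5, 5/2, 8/3, 10/3)
obs 3: x=0 → posterior Dirichlet(11, 16/5, 5/2, 8/3, 10/3)
obs 4: x=3 → posterior Dirichlet(11, 16/5, 5/2, 11/3, 10/3)
obs 5: x=4 → posterior Dirichlet(11, 16/5, 5/2, 11/3, 13/3)
obs 6: x=3 → posterior Dirichlet(11, 16/5, 5/2, 14/3, 13/3)
obs 7: x=1 → posterior Dirichlet(11, 21/5, 5/2, 14/3, 13/3)

alpha_1=11, alpha_2=21/5, alpha_3=5/2, alpha_4=14/3, alpha_5=13/3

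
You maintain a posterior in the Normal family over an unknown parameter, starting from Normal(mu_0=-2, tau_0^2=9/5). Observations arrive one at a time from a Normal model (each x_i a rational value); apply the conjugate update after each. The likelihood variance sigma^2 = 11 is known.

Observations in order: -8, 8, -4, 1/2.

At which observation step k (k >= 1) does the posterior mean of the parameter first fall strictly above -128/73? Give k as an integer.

k = 2

obs 1: x=-8 → posterior Normal(-91/32, 99/64)
obs 2: x=8 → posterior Normal(-110/73, 99/73)
obs 3: x=-4 → posterior Normal(-73/41, 99/82)
obs 4: x=1/2 → posterior Normal(-283/182, 99/91)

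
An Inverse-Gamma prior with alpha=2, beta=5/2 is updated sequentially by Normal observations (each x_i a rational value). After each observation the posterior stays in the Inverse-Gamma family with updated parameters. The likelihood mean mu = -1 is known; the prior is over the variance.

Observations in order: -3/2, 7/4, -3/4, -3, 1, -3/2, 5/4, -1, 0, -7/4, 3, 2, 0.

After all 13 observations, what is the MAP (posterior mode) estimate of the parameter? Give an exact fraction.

obs 1: x=-3/2 → posterior Inverse-Gamma(5/2, 21/8)
obs 2: x=7/4 → posterior Inverse-Gamma(3, 205/32)
obs 3: x=-3/4 → posterior Inverse-Gamma(7/2, 103/16)
obs 4: x=-3 → posterior Inverse-Gamma(4, 135/16)
obs 5: x=1 → posterior Inverse-Gamma(9/2, 167/16)
obs 6: x=-3/2 → posterior Inverse-Gamma(5, 169/16)
obs 7: x=5/4 → posterior Inverse-Gamma(11/2, 419/32)
obs 8: x=-1 → posterior Inverse-Gamma(6, 419/32)
obs 9: x=0 → posterior Inverse-Gamma(13/2, 435/32)
obs 10: x=-7/4 → posterior Inverse-Gamma(7, 111/8)
obs 11: x=3 → posterior Inverse-Gamma(15/2, 175/8)
obs 12: x=2 → posterior Inverse-Gamma(8, 211/8)
obs 13: x=0 → posterior Inverse-Gamma(17/2, 215/8)

215/76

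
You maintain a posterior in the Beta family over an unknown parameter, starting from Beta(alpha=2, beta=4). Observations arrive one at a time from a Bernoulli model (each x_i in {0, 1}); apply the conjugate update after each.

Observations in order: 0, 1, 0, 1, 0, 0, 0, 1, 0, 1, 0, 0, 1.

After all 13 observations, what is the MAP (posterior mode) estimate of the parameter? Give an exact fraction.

6/17

obs 1: x=0 → posterior Beta(2, 5)
obs 2: x=1 → posterior Beta(3, 5)
obs 3: x=0 → posterior Beta(3, 6)
obs 4: x=1 → posterior Beta(4, 6)
obs 5: x=0 → posterior Beta(4, 7)
obs 6: x=0 → posterior Beta(4, 8)
obs 7: x=0 → posterior Beta(4, 9)
obs 8: x=1 → posterior Beta(5, 9)
obs 9: x=0 → posterior Beta(5, 10)
obs 10: x=1 → posterior Beta(6, 10)
obs 11: x=0 → posterior Beta(6, 11)
obs 12: x=0 → posterior Beta(6, 12)
obs 13: x=1 → posterior Beta(7, 12)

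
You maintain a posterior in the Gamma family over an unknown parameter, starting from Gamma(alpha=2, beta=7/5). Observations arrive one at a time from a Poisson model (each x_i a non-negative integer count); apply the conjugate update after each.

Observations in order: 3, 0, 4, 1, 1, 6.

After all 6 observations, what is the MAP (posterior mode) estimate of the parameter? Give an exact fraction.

80/37

obs 1: x=3 → posterior Gamma(5, 12/5)
obs 2: x=0 → posterior Gamma(5, 17/5)
obs 3: x=4 → posterior Gamma(9, 22/5)
obs 4: x=1 → posterior Gamma(10, 27/5)
obs 5: x=1 → posterior Gamma(11, 32/5)
obs 6: x=6 → posterior Gamma(17, 37/5)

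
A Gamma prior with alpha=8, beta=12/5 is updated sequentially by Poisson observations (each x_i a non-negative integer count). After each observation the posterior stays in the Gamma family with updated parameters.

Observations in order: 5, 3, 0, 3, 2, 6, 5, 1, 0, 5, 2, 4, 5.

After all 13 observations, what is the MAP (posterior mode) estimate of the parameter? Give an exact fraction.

240/77

obs 1: x=5 → posterior Gamma(13, 17/5)
obs 2: x=3 → posterior Gamma(16, 22/5)
obs 3: x=0 → posterior Gamma(16, 27/5)
obs 4: x=3 → posterior Gamma(19, 32/5)
obs 5: x=2 → posterior Gamma(21, 37/5)
obs 6: x=6 → posterior Gamma(27, 42/5)
obs 7: x=5 → posterior Gamma(32, 47/5)
obs 8: x=1 → posterior Gamma(33, 52/5)
obs 9: x=0 → posterior Gamma(33, 57/5)
obs 10: x=5 → posterior Gamma(38, 62/5)
obs 11: x=2 → posterior Gamma(40, 67/5)
obs 12: x=4 → posterior Gamma(44, 72/5)
obs 13: x=5 → posterior Gamma(49, 77/5)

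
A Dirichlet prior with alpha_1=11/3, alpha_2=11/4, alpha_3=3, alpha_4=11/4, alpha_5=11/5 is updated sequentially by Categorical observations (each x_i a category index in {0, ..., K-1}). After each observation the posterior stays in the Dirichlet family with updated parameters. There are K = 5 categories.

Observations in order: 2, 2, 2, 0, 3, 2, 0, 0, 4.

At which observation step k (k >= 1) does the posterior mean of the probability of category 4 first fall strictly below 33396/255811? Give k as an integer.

k = 3

obs 1: x=2 → posterior Dirichlet(11/3, 11/4, 4, 11/4, 11/5)
obs 2: x=2 → posterior Dirichlet(11/3, 11/4, 5, 11/4, 11/5)
obs 3: x=2 → posterior Dirichlet(11/3, 11/4, 6, 11/4, 11/5)
obs 4: x=0 → posterior Dirichlet(14/3, 11/4, 6, 11/4, 11/5)
obs 5: x=3 → posterior Dirichlet(14/3, 11/4, 6, 15/4, 11/5)
obs 6: x=2 → posterior Dirichlet(14/3, 11/4, 7, 15/4, 11/5)
obs 7: x=0 → posterior Dirichlet(17/3, 11/4, 7, 15/4, 11/5)
obs 8: x=0 → posterior Dirichlet(20/3, 11/4, 7, 15/4, 11/5)
obs 9: x=4 → posterior Dirichlet(20/3, 11/4, 7, 15/4, 16/5)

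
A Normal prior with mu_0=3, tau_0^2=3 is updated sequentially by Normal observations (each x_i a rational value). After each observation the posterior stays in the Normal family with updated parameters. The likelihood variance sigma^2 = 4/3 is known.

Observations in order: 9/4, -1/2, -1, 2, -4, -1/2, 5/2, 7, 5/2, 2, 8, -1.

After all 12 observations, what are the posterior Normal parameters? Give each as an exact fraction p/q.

obs 1: x=9/4 → posterior Normal(129/52, 12/13)
obs 2: x=-1/2 → posterior Normal(111/88, 6/11)
obs 3: x=-1 → posterior Normal(75/124, 12/31)
obs 4: x=2 → posterior Normal(147/160, 3/10)
obs 5: x=-4 → posterior Normal(3/196, 12/49)
obs 6: x=-1/2 → posterior Normal(-15/232, 6/29)
obs 7: x=5/2 → posterior Normal(75/268, 12/67)
obs 8: x=7 → posterior Normal(327/304, 3/19)
obs 9: x=5/2 → posterior Normal(417/340, 12/85)
obs 10: x=2 → posterior Normal(489/376, 6/47)
obs 11: x=8 → posterior Normal(777/412, 12/103)
obs 12: x=-1 → posterior Normal(741/448, 3/28)

mu_0=741/448, tau_0^2=3/28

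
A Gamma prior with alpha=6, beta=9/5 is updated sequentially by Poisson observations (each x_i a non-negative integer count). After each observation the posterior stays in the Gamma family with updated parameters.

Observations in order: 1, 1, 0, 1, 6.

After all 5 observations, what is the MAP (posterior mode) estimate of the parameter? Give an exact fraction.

35/17

obs 1: x=1 → posterior Gamma(7, 14/5)
obs 2: x=1 → posterior Gamma(8, 19/5)
obs 3: x=0 → posterior Gamma(8, 24/5)
obs 4: x=1 → posterior Gamma(9, 29/5)
obs 5: x=6 → posterior Gamma(15, 34/5)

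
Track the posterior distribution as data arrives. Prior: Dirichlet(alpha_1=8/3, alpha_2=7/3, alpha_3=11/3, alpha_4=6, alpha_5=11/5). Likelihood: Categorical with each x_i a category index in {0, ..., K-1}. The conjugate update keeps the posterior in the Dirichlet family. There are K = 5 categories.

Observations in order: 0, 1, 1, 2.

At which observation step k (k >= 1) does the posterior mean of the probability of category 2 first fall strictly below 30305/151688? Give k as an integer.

obs 1: x=0 → posterior Dirichlet(11/3, 7/3, 11/3, 6, 11/5)
obs 2: x=1 → posterior Dirichlet(11/3, 10/3, 11/3, 6, 11/5)
obs 3: x=1 → posterior Dirichlet(11/3, 13/3, 11/3, 6, 11/5)
obs 4: x=2 → posterior Dirichlet(11/3, 13/3, 14/3, 6, 11/5)

k = 2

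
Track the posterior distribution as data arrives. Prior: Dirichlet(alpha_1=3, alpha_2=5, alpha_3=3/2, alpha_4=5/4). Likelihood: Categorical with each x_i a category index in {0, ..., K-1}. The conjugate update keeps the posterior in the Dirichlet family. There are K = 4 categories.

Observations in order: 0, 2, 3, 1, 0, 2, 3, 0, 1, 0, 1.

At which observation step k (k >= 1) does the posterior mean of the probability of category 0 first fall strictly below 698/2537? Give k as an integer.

obs 1: x=0 → posterior Dirichlet(4, 5, 3/2, 5/4)
obs 2: x=2 → posterior Dirichlet(4, 5, 5/2, 5/4)
obs 3: x=3 → posterior Dirichlet(4, 5, 5/2, 9/4)
obs 4: x=1 → posterior Dirichlet(4, 6, 5/2, 9/4)
obs 5: x=0 → posterior Dirichlet(5, 6, 5/2, 9/4)
obs 6: x=2 → posterior Dirichlet(5, 6, 7/2, 9/4)
obs 7: x=3 → posterior Dirichlet(5, 6, 7/2, 13/4)
obs 8: x=0 → posterior Dirichlet(6, 6, 7/2, 13/4)
obs 9: x=1 → posterior Dirichlet(6, 7, 7/2, 13/4)
obs 10: x=0 → posterior Dirichlet(7, 7, 7/2, 13/4)
obs 11: x=1 → posterior Dirichlet(7, 8, 7/2, 13/4)

k = 4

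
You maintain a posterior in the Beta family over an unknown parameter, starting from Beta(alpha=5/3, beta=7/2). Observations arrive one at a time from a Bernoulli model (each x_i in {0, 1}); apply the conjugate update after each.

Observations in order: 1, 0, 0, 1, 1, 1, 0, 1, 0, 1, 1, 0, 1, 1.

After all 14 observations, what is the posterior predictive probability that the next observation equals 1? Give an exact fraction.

64/115

obs 1: x=1 → posterior Beta(8/3, 7/2)
obs 2: x=0 → posterior Beta(8/3, 9/2)
obs 3: x=0 → posterior Beta(8/3, 11/2)
obs 4: x=1 → posterior Beta(11/3, 11/2)
obs 5: x=1 → posterior Beta(14/3, 11/2)
obs 6: x=1 → posterior Beta(17/3, 11/2)
obs 7: x=0 → posterior Beta(17/3, 13/2)
obs 8: x=1 → posterior Beta(20/3, 13/2)
obs 9: x=0 → posterior Beta(20/3, 15/2)
obs 10: x=1 → posterior Beta(23/3, 15/2)
obs 11: x=1 → posterior Beta(26/3, 15/2)
obs 12: x=0 → posterior Beta(26/3, 17/2)
obs 13: x=1 → posterior Beta(29/3, 17/2)
obs 14: x=1 → posterior Beta(32/3, 17/2)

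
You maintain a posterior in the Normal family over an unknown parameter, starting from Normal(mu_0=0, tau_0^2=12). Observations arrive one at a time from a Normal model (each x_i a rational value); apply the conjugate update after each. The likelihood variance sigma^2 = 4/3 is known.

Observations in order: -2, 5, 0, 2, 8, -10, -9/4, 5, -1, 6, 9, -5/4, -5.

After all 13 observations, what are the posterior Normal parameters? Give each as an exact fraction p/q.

mu_0=243/236, tau_0^2=6/59

obs 1: x=-2 → posterior Normal(-9/5, 6/5)
obs 2: x=5 → posterior Normal(27/19, 12/19)
obs 3: x=0 → posterior Normal(27/28, 3/7)
obs 4: x=2 → posterior Normal(45/37, 12/37)
obs 5: x=8 → posterior Normal(117/46, 6/23)
obs 6: x=-10 → posterior Normal(27/55, 12/55)
obs 7: x=-9/4 → posterior Normal(27/256, 3/16)
obs 8: x=5 → posterior Normal(207/292, 12/73)
obs 9: x=-1 → posterior Normal(171/328, 6/41)
obs 10: x=6 → posterior Normal(387/364, 12/91)
obs 11: x=9 → posterior Normal(711/400, 3/25)
obs 12: x=-5/4 → posterior Normal(333/218, 12/109)
obs 13: x=-5 → posterior Normal(243/236, 6/59)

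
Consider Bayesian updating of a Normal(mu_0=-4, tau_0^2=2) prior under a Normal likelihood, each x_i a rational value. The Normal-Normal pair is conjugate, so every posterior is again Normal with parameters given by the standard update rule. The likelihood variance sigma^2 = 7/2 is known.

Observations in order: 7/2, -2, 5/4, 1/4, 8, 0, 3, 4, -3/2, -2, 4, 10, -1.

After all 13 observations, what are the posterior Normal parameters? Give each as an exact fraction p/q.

mu_0=82/59, tau_0^2=14/59

obs 1: x=7/2 → posterior Normal(-14/11, 14/11)
obs 2: x=-2 → posterior Normal(-22/15, 14/15)
obs 3: x=5/4 → posterior Normal(-17/19, 14/19)
obs 4: x=1/4 → posterior Normal(-16/23, 14/23)
obs 5: x=8 → posterior Normal(16/27, 14/27)
obs 6: x=0 → posterior Normal(16/31, 14/31)
obs 7: x=3 → posterior Normal(4/5, 2/5)
obs 8: x=4 → posterior Normal(44/39, 14/39)
obs 9: x=-3/2 → posterior Normal(38/43, 14/43)
obs 10: x=-2 → posterior Normal(30/47, 14/47)
obs 11: x=4 → posterior Normal(46/51, 14/51)
obs 12: x=10 → posterior Normal(86/55, 14/55)
obs 13: x=-1 → posterior Normal(82/59, 14/59)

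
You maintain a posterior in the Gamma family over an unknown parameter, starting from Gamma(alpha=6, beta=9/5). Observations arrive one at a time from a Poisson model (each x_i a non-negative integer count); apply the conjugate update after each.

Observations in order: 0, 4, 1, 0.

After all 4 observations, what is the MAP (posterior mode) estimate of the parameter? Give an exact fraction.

50/29

obs 1: x=0 → posterior Gamma(6, 14/5)
obs 2: x=4 → posterior Gamma(10, 19/5)
obs 3: x=1 → posterior Gamma(11, 24/5)
obs 4: x=0 → posterior Gamma(11, 29/5)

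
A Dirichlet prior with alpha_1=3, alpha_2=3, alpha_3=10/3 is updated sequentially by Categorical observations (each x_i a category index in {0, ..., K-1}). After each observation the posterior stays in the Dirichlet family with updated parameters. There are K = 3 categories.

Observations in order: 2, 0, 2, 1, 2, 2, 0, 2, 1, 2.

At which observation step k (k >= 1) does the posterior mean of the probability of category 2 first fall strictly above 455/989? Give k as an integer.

k = 6

obs 1: x=2 → posterior Dirichlet(3, 3, 13/3)
obs 2: x=0 → posterior Dirichlet(4, 3, 13/3)
obs 3: x=2 → posterior Dirichlet(4, 3, 16/3)
obs 4: x=1 → posterior Dirichlet(4, 4, 16/3)
obs 5: x=2 → posterior Dirichlet(4, 4, 19/3)
obs 6: x=2 → posterior Dirichlet(4, 4, 22/3)
obs 7: x=0 → posterior Dirichlet(5, 4, 22/3)
obs 8: x=2 → posterior Dirichlet(5, 4, 25/3)
obs 9: x=1 → posterior Dirichlet(5, 5, 25/3)
obs 10: x=2 → posterior Dirichlet(5, 5, 28/3)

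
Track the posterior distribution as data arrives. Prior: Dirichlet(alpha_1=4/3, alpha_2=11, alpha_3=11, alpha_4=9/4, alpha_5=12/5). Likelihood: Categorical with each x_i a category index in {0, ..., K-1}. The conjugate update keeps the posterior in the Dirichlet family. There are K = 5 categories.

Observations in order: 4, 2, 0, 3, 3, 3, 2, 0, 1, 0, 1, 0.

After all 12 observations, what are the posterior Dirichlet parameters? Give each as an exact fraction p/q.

alpha_1=16/3, alpha_2=13, alpha_3=13, alpha_4=21/4, alpha_5=17/5

obs 1: x=4 → posterior Dirichlet(4/3, 11, 11, 9/4, 17/5)
obs 2: x=2 → posterior Dirichlet(4/3, 11, 12, 9/4, 17/5)
obs 3: x=0 → posterior Dirichlet(7/3, 11, 12, 9/4, 17/5)
obs 4: x=3 → posterior Dirichlet(7/3, 11, 12, 13/4, 17/5)
obs 5: x=3 → posterior Dirichlet(7/3, 11, 12, 17/4, 17/5)
obs 6: x=3 → posterior Dirichlet(7/3, 11, 12, 21/4, 17/5)
obs 7: x=2 → posterior Dirichlet(7/3, 11, 13, 21/4, 17/5)
obs 8: x=0 → posterior Dirichlet(10/3, 11, 13, 21/4, 17/5)
obs 9: x=1 → posterior Dirichlet(10/3, 12, 13, 21/4, 17/5)
obs 10: x=0 → posterior Dirichlet(13/3, 12, 13, 21/4, 17/5)
obs 11: x=1 → posterior Dirichlet(13/3, 13, 13, 21/4, 17/5)
obs 12: x=0 → posterior Dirichlet(16/3, 13, 13, 21/4, 17/5)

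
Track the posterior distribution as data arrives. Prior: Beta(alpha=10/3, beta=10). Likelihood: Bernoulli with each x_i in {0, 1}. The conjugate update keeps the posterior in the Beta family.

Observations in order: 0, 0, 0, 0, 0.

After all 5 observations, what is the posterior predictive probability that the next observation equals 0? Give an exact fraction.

obs 1: x=0 → posterior Beta(10/3, 11)
obs 2: x=0 → posterior Beta(10/3, 12)
obs 3: x=0 → posterior Beta(10/3, 13)
obs 4: x=0 → posterior Beta(10/3, 14)
obs 5: x=0 → posterior Beta(10/3, 15)

9/11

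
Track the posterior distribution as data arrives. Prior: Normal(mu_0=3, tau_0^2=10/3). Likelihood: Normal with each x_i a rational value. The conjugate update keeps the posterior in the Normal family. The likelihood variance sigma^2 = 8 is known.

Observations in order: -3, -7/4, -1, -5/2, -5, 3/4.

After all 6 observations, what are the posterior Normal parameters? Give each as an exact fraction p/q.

mu_0=-53/84, tau_0^2=20/21

obs 1: x=-3 → posterior Normal(21/17, 40/17)
obs 2: x=-7/4 → posterior Normal(49/88, 20/11)
obs 3: x=-1 → posterior Normal(29/108, 40/27)
obs 4: x=-5/2 → posterior Normal(-21/128, 5/4)
obs 5: x=-5 → posterior Normal(-121/148, 40/37)
obs 6: x=3/4 → posterior Normal(-53/84, 20/21)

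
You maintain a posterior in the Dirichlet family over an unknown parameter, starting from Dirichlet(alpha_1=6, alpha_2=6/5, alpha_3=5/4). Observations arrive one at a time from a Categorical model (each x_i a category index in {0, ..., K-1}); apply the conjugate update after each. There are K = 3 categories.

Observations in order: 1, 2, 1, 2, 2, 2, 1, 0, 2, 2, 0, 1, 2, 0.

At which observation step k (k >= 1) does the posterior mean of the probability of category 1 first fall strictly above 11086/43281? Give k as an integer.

k = 3

obs 1: x=1 → posterior Dirichlet(6, 11/5, 5/4)
obs 2: x=2 → posterior Dirichlet(6, 11/5, 9/4)
obs 3: x=1 → posterior Dirichlet(6, 16/5, 9/4)
obs 4: x=2 → posterior Dirichlet(6, 16/5, 13/4)
obs 5: x=2 → posterior Dirichlet(6, 16/5, 17/4)
obs 6: x=2 → posterior Dirichlet(6, 16/5, 21/4)
obs 7: x=1 → posterior Dirichlet(6, 21/5, 21/4)
obs 8: x=0 → posterior Dirichlet(7, 21/5, 21/4)
obs 9: x=2 → posterior Dirichlet(7, 21/5, 25/4)
obs 10: x=2 → posterior Dirichlet(7, 21/5, 29/4)
obs 11: x=0 → posterior Dirichlet(8, 21/5, 29/4)
obs 12: x=1 → posterior Dirichlet(8, 26/5, 29/4)
obs 13: x=2 → posterior Dirichlet(8, 26/5, 33/4)
obs 14: x=0 → posterior Dirichlet(9, 26/5, 33/4)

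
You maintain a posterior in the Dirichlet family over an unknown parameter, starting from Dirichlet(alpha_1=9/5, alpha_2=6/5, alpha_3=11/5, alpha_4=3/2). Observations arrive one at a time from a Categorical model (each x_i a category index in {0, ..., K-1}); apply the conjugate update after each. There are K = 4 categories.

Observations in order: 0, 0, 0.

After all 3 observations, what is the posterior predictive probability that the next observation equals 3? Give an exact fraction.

15/97

obs 1: x=0 → posterior Dirichlet(14/5, 6/5, 11/5, 3/2)
obs 2: x=0 → posterior Dirichlet(19/5, 6/5, 11/5, 3/2)
obs 3: x=0 → posterior Dirichlet(24/5, 6/5, 11/5, 3/2)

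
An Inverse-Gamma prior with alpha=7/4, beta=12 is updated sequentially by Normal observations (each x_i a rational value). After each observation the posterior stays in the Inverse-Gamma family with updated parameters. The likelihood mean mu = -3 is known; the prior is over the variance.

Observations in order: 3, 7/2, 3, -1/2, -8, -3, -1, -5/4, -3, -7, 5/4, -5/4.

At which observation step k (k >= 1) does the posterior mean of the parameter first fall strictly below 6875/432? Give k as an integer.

k = 12

obs 1: x=3 → posterior Inverse-Gamma(9/4, 30)
obs 2: x=7/2 → posterior Inverse-Gamma(11/4, 409/8)
obs 3: x=3 → posterior Inverse-Gamma(13/4, 553/8)
obs 4: x=-1/2 → posterior Inverse-Gamma(15/4, 289/4)
obs 5: x=-8 → posterior Inverse-Gamma(17/4, 339/4)
obs 6: x=-3 → posterior Inverse-Gamma(19/4, 339/4)
obs 7: x=-1 → posterior Inverse-Gamma(21/4, 347/4)
obs 8: x=-5/4 → posterior Inverse-Gamma(23/4, 2825/32)
obs 9: x=-3 → posterior Inverse-Gamma(25/4, 2825/32)
obs 10: x=-7 → posterior Inverse-Gamma(27/4, 3081/32)
obs 11: x=5/4 → posterior Inverse-Gamma(29/4, 1685/16)
obs 12: x=-5/4 → posterior Inverse-Gamma(31/4, 3419/32)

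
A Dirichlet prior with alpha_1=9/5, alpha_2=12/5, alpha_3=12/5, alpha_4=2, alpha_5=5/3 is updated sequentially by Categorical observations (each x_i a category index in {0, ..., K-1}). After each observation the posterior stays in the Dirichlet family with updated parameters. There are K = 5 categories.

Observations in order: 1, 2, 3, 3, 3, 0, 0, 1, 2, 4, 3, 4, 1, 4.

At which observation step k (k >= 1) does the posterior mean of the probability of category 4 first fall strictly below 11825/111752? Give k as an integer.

k = 6

obs 1: x=1 → posterior Dirichlet(9/5, 17/5, 12/5, 2, 5/3)
obs 2: x=2 → posterior Dirichlet(9/5, 17/5, 17/5, 2, 5/3)
obs 3: x=3 → posterior Dirichlet(9/5, 17/5, 17/5, 3, 5/3)
obs 4: x=3 → posterior Dirichlet(9/5, 17/5, 17/5, 4, 5/3)
obs 5: x=3 → posterior Dirichlet(9/5, 17/5, 17/5, 5, 5/3)
obs 6: x=0 → posterior Dirichlet(14/5, 17/5, 17/5, 5, 5/3)
obs 7: x=0 → posterior Dirichlet(19/5, 17/5, 17/5, 5, 5/3)
obs 8: x=1 → posterior Dirichlet(19/5, 22/5, 17/5, 5, 5/3)
obs 9: x=2 → posterior Dirichlet(19/5, 22/5, 22/5, 5, 5/3)
obs 10: x=4 → posterior Dirichlet(19/5, 22/5, 22/5, 5, 8/3)
obs 11: x=3 → posterior Dirichlet(19/5, 22/5, 22/5, 6, 8/3)
obs 12: x=4 → posterior Dirichlet(19/5, 22/5, 22/5, 6, 11/3)
obs 13: x=1 → posterior Dirichlet(19/5, 27/5, 22/5, 6, 11/3)
obs 14: x=4 → posterior Dirichlet(19/5, 27/5, 22/5, 6, 14/3)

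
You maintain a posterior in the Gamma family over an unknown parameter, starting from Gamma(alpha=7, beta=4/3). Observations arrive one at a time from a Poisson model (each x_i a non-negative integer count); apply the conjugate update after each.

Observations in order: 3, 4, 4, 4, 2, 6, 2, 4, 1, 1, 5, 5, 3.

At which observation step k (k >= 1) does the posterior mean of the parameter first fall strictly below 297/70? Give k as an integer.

obs 1: x=3 → posterior Gamma(10, 7/3)
obs 2: x=4 → posterior Gamma(14, 10/3)
obs 3: x=4 → posterior Gamma(18, 13/3)
obs 4: x=4 → posterior Gamma(22, 16/3)
obs 5: x=2 → posterior Gamma(24, 19/3)
obs 6: x=6 → posterior Gamma(30, 22/3)
obs 7: x=2 → posterior Gamma(32, 25/3)
obs 8: x=4 → posterior Gamma(36, 28/3)
obs 9: x=1 → posterior Gamma(37, 31/3)
obs 10: x=1 → posterior Gamma(38, 34/3)
obs 11: x=5 → posterior Gamma(43, 37/3)
obs 12: x=5 → posterior Gamma(48, 40/3)
obs 13: x=3 → posterior Gamma(51, 43/3)

k = 2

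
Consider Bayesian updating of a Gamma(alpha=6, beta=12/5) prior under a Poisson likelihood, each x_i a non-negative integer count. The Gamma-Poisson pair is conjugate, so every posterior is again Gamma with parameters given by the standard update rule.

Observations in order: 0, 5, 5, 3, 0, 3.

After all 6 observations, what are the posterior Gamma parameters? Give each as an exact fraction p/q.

alpha=22, beta=42/5

obs 1: x=0 → posterior Gamma(6, 17/5)
obs 2: x=5 → posterior Gamma(11, 22/5)
obs 3: x=5 → posterior Gamma(16, 27/5)
obs 4: x=3 → posterior Gamma(19, 32/5)
obs 5: x=0 → posterior Gamma(19, 37/5)
obs 6: x=3 → posterior Gamma(22, 42/5)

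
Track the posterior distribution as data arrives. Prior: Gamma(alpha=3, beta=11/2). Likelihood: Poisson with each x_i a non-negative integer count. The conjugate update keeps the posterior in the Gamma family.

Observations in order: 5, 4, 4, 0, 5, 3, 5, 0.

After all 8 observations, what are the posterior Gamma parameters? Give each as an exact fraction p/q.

obs 1: x=5 → posterior Gamma(8, 13/2)
obs 2: x=4 → posterior Gamma(12, 15/2)
obs 3: x=4 → posterior Gamma(16, 17/2)
obs 4: x=0 → posterior Gamma(16, 19/2)
obs 5: x=5 → posterior Gamma(21, 21/2)
obs 6: x=3 → posterior Gamma(24, 23/2)
obs 7: x=5 → posterior Gamma(29, 25/2)
obs 8: x=0 → posterior Gamma(29, 27/2)

alpha=29, beta=27/2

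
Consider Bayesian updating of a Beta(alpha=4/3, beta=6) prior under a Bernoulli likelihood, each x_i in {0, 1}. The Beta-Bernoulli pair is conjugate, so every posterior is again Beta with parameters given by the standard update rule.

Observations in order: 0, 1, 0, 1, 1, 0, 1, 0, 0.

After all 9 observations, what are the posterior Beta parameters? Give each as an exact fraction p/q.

alpha=16/3, beta=11

obs 1: x=0 → posterior Beta(4/3, 7)
obs 2: x=1 → posterior Beta(7/3, 7)
obs 3: x=0 → posterior Beta(7/3, 8)
obs 4: x=1 → posterior Beta(10/3, 8)
obs 5: x=1 → posterior Beta(13/3, 8)
obs 6: x=0 → posterior Beta(13/3, 9)
obs 7: x=1 → posterior Beta(16/3, 9)
obs 8: x=0 → posterior Beta(16/3, 10)
obs 9: x=0 → posterior Beta(16/3, 11)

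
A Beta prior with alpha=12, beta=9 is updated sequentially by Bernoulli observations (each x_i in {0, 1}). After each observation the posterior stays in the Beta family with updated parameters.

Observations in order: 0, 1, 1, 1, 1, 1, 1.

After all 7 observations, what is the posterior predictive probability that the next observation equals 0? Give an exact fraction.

obs 1: x=0 → posterior Beta(12, 10)
obs 2: x=1 → posterior Beta(13, 10)
obs 3: x=1 → posterior Beta(14, 10)
obs 4: x=1 → posterior Beta(15, 10)
obs 5: x=1 → posterior Beta(16, 10)
obs 6: x=1 → posterior Beta(17, 10)
obs 7: x=1 → posterior Beta(18, 10)

5/14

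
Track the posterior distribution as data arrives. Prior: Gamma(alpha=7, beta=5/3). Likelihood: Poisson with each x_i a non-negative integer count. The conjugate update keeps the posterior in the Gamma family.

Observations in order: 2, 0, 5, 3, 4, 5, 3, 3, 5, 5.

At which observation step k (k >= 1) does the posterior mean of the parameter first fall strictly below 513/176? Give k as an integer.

k = 2

obs 1: x=2 → posterior Gamma(9, 8/3)
obs 2: x=0 → posterior Gamma(9, 11/3)
obs 3: x=5 → posterior Gamma(14, 14/3)
obs 4: x=3 → posterior Gamma(17, 17/3)
obs 5: x=4 → posterior Gamma(21, 20/3)
obs 6: x=5 → posterior Gamma(26, 23/3)
obs 7: x=3 → posterior Gamma(29, 26/3)
obs 8: x=3 → posterior Gamma(32, 29/3)
obs 9: x=5 → posterior Gamma(37, 32/3)
obs 10: x=5 → posterior Gamma(42, 35/3)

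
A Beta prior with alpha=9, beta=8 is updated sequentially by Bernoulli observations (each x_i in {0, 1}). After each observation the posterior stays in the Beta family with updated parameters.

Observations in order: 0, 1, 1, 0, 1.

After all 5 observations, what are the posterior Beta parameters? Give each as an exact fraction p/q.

alpha=12, beta=10

obs 1: x=0 → posterior Beta(9, 9)
obs 2: x=1 → posterior Beta(10, 9)
obs 3: x=1 → posterior Beta(11, 9)
obs 4: x=0 → posterior Beta(11, 10)
obs 5: x=1 → posterior Beta(12, 10)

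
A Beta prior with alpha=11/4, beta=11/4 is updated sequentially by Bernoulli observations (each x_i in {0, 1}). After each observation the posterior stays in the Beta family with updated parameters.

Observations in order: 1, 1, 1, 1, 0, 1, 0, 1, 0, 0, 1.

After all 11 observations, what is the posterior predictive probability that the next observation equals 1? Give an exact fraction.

13/22

obs 1: x=1 → posterior Beta(15/4, 11/4)
obs 2: x=1 → posterior Beta(19/4, 11/4)
obs 3: x=1 → posterior Beta(23/4, 11/4)
obs 4: x=1 → posterior Beta(27/4, 11/4)
obs 5: x=0 → posterior Beta(27/4, 15/4)
obs 6: x=1 → posterior Beta(31/4, 15/4)
obs 7: x=0 → posterior Beta(31/4, 19/4)
obs 8: x=1 → posterior Beta(35/4, 19/4)
obs 9: x=0 → posterior Beta(35/4, 23/4)
obs 10: x=0 → posterior Beta(35/4, 27/4)
obs 11: x=1 → posterior Beta(39/4, 27/4)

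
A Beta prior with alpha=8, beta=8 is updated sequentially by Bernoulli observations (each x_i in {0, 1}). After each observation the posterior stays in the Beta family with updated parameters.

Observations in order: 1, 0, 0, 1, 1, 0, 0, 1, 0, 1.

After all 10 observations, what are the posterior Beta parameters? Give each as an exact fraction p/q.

alpha=13, beta=13

obs 1: x=1 → posterior Beta(9, 8)
obs 2: x=0 → posterior Beta(9, 9)
obs 3: x=0 → posterior Beta(9, 10)
obs 4: x=1 → posterior Beta(10, 10)
obs 5: x=1 → posterior Beta(11, 10)
obs 6: x=0 → posterior Beta(11, 11)
obs 7: x=0 → posterior Beta(11, 12)
obs 8: x=1 → posterior Beta(12, 12)
obs 9: x=0 → posterior Beta(12, 13)
obs 10: x=1 → posterior Beta(13, 13)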